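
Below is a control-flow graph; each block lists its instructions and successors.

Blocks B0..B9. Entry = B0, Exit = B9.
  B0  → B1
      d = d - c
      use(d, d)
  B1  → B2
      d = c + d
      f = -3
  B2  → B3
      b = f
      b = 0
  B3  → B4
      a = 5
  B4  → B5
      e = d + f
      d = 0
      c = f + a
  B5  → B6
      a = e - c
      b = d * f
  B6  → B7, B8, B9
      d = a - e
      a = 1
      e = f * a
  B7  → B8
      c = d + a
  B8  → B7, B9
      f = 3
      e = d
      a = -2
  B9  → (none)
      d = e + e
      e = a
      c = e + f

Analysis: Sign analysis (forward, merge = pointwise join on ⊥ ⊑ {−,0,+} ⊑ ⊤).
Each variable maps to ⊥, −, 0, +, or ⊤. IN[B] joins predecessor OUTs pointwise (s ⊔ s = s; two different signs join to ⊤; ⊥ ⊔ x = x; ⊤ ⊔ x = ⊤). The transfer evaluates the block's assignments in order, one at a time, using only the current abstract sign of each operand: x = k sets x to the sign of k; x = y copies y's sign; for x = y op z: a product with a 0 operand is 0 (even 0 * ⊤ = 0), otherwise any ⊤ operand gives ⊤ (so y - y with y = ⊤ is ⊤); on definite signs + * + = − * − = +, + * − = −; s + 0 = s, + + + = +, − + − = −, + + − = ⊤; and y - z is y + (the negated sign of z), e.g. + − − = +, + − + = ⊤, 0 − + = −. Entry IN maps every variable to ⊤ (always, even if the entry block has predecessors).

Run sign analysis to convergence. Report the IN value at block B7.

Answer: {a: ⊤, b: 0, c: ⊤, d: ⊤, e: ⊤, f: ⊤}

Working:
Per-block solution:
  B0: | IN=(all ⊤) | OUT=(all ⊤)
  B1: | IN=(all ⊤) | OUT={f:-; rest ⊤}
  B2: | IN={f:-; rest ⊤} | OUT={b:0, f:-; rest ⊤}
  B3: | IN={b:0, f:-; rest ⊤} | OUT={a:+, b:0, f:-; rest ⊤}
  B4: | IN={a:+, b:0, f:-; rest ⊤} | OUT={a:+, b:0, d:0, f:-; rest ⊤}
  B5: | IN={a:+, b:0, d:0, f:-; rest ⊤} | OUT={b:0, d:0, f:-; rest ⊤}
  B6: | IN={b:0, d:0, f:-; rest ⊤} | OUT={a:+, b:0, e:-, f:-; rest ⊤}
  B7: | IN={b:0; rest ⊤} | OUT={b:0; rest ⊤}
  B8: | IN={b:0; rest ⊤} | OUT={a:-, b:0, f:+; rest ⊤}
  B9: | IN={b:0; rest ⊤} | OUT={b:0; rest ⊤}

Merge at B7: IN[B7] = OUT[B6] ⊔ OUT[B8] = {a: ⊤, b: 0, c: ⊤, d: ⊤, e: ⊤, f: ⊤}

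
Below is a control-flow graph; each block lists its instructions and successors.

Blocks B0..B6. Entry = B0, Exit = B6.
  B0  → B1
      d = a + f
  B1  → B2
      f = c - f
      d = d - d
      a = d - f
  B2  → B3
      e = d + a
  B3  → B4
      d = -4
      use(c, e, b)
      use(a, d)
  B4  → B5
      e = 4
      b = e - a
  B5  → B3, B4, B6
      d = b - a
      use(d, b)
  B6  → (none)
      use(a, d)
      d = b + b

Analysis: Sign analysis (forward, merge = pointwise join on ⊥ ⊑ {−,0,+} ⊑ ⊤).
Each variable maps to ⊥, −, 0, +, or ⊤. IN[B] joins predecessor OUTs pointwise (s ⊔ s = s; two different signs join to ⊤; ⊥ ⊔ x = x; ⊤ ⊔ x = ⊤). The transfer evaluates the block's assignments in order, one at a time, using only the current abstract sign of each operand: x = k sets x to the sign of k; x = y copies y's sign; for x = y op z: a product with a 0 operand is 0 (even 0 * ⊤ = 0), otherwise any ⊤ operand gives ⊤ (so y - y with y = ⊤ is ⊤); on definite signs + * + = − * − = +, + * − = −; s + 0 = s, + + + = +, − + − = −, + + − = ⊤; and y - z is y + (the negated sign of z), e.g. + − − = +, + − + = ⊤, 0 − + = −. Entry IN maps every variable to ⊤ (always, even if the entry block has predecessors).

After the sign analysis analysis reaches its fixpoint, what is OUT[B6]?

Answer: {a: ⊤, b: ⊤, c: ⊤, d: ⊤, e: +, f: ⊤}

Working:
Converged values:
  B0:   IN=(all ⊤)   OUT=(all ⊤)
  B1:   IN=(all ⊤)   OUT=(all ⊤)
  B2:   IN=(all ⊤)   OUT=(all ⊤)
  B3:   IN=(all ⊤)   OUT={d:-; rest ⊤}
  B4:   IN=(all ⊤)   OUT={e:+; rest ⊤}
  B5:   IN={e:+; rest ⊤}   OUT={e:+; rest ⊤}
  B6:   IN={e:+; rest ⊤}   OUT={e:+; rest ⊤}

Merge at B6: IN[B6] = OUT[B5] = {a: ⊤, b: ⊤, c: ⊤, d: ⊤, e: +, f: ⊤}
Applying B6's transfer function to that IN value gives OUT[B6] (row B6 above).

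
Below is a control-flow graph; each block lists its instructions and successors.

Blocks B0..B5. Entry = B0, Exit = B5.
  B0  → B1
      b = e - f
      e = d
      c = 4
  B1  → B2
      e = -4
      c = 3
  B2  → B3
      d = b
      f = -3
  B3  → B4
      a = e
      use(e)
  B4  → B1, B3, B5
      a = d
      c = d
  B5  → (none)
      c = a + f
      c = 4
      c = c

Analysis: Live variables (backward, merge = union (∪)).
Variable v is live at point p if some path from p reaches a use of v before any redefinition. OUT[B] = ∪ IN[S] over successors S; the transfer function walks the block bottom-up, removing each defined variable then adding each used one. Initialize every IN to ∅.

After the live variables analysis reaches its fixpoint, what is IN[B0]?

Fixpoint table:
  B0: | IN={d, e, f} | OUT={b}
  B1: | IN={b} | OUT={b, e}
  B2: | IN={b, e} | OUT={b, d, e, f}
  B3: | IN={b, d, e, f} | OUT={b, d, e, f}
  B4: | IN={b, d, e, f} | OUT={a, b, d, e, f}
  B5: | IN={a, f} | OUT={}

Merge at B0: OUT[B0] = IN[B1] = {b}
Applying B0's transfer function to that OUT value gives IN[B0] (row B0 above).

Answer: {d, e, f}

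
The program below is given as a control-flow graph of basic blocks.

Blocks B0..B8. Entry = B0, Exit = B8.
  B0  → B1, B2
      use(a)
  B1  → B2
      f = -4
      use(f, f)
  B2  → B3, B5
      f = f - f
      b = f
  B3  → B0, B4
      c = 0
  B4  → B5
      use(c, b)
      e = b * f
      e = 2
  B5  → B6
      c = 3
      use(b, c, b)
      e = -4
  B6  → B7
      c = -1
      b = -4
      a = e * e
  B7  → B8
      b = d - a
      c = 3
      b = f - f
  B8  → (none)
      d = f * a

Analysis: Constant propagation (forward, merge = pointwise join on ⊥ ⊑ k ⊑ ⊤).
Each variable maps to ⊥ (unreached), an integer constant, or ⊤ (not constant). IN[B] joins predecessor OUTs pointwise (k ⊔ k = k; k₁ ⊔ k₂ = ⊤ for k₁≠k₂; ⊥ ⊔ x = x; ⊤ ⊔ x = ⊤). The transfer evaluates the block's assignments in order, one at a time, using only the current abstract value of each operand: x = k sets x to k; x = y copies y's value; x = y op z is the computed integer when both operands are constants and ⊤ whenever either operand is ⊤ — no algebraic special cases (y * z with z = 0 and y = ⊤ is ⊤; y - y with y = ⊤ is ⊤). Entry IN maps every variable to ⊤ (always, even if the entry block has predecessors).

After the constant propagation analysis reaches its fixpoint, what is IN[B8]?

Fixpoint table:
  B0: | IN=(all ⊤) | OUT=(all ⊤)
  B1: | IN=(all ⊤) | OUT={f:-4; rest ⊤}
  B2: | IN=(all ⊤) | OUT=(all ⊤)
  B3: | IN=(all ⊤) | OUT={c:0; rest ⊤}
  B4: | IN={c:0; rest ⊤} | OUT={c:0, e:2; rest ⊤}
  B5: | IN=(all ⊤) | OUT={c:3, e:-4; rest ⊤}
  B6: | IN={c:3, e:-4; rest ⊤} | OUT={a:16, b:-4, c:-1, e:-4; rest ⊤}
  B7: | IN={a:16, b:-4, c:-1, e:-4; rest ⊤} | OUT={a:16, c:3, e:-4; rest ⊤}
  B8: | IN={a:16, c:3, e:-4; rest ⊤} | OUT={a:16, c:3, e:-4; rest ⊤}

Merge at B8: IN[B8] = OUT[B7] = {a: 16, b: ⊤, c: 3, d: ⊤, e: -4, f: ⊤}

Answer: {a: 16, b: ⊤, c: 3, d: ⊤, e: -4, f: ⊤}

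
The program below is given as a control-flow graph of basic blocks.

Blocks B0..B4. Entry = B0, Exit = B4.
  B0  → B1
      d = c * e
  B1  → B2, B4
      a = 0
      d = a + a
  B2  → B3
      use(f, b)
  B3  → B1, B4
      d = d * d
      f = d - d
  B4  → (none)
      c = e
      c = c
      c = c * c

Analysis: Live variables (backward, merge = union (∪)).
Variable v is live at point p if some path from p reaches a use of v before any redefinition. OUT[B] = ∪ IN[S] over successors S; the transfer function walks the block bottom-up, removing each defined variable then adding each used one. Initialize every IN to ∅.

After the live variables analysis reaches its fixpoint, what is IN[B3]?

Answer: {b, d, e}

Working:
Per-block solution:
  B0:  IN={b, c, e, f}  OUT={b, e, f}
  B1:  IN={b, e, f}  OUT={b, d, e, f}
  B2:  IN={b, d, e, f}  OUT={b, d, e}
  B3:  IN={b, d, e}  OUT={b, e, f}
  B4:  IN={e}  OUT={}

Merge at B3: OUT[B3] = IN[B1] ⊔ IN[B4] = {b, e, f}
Applying B3's transfer function to that OUT value gives IN[B3] (row B3 above).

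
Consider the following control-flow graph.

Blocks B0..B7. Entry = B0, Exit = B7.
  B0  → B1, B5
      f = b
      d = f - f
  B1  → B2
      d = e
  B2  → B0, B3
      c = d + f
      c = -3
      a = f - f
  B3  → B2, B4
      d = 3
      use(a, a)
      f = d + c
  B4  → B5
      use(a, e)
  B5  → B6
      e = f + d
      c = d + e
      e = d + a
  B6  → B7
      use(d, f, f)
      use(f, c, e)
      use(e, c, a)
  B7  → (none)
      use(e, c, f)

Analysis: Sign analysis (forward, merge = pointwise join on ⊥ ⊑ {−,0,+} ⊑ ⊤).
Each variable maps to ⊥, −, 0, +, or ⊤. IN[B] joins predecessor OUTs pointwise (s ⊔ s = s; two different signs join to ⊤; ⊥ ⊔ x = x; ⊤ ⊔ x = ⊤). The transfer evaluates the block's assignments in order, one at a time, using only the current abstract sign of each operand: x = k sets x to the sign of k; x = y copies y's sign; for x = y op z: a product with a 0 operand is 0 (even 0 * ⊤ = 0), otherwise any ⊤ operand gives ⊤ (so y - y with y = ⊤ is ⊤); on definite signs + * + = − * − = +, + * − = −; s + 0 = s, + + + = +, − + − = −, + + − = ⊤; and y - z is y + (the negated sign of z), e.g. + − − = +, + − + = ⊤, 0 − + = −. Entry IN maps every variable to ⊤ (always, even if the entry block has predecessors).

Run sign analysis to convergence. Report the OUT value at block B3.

Converged values:
  B0: | IN=(all ⊤) | OUT=(all ⊤)
  B1: | IN=(all ⊤) | OUT=(all ⊤)
  B2: | IN=(all ⊤) | OUT={c:-; rest ⊤}
  B3: | IN={c:-; rest ⊤} | OUT={c:-, d:+; rest ⊤}
  B4: | IN={c:-, d:+; rest ⊤} | OUT={c:-, d:+; rest ⊤}
  B5: | IN=(all ⊤) | OUT=(all ⊤)
  B6: | IN=(all ⊤) | OUT=(all ⊤)
  B7: | IN=(all ⊤) | OUT=(all ⊤)

Merge at B3: IN[B3] = OUT[B2] = {a: ⊤, b: ⊤, c: -, d: ⊤, e: ⊤, f: ⊤}
Applying B3's transfer function to that IN value gives OUT[B3] (row B3 above).

Answer: {a: ⊤, b: ⊤, c: -, d: +, e: ⊤, f: ⊤}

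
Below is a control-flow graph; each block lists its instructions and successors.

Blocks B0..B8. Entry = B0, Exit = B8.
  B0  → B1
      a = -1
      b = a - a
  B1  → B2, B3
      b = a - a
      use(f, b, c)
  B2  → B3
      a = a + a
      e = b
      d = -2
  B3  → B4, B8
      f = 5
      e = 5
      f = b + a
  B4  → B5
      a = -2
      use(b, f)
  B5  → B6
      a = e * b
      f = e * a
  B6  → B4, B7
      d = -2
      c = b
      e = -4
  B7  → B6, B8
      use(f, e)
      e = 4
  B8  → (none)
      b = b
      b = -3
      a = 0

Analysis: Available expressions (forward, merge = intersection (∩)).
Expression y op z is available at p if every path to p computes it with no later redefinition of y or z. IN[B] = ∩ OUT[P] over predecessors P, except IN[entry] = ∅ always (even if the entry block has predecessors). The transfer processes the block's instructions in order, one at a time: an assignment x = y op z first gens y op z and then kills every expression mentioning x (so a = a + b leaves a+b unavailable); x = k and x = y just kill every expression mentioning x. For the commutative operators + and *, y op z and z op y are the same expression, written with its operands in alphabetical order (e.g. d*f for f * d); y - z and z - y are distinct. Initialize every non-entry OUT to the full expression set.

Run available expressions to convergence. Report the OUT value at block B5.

Per-block solution:
  B0:  IN={}  OUT={a-a}
  B1:  IN={a-a}  OUT={a-a}
  B2:  IN={a-a}  OUT={}
  B3:  IN={}  OUT={a+b}
  B4:  IN={}  OUT={}
  B5:  IN={}  OUT={a*e, b*e}
  B6:  IN={}  OUT={}
  B7:  IN={}  OUT={}
  B8:  IN={}  OUT={}

Merge at B5: IN[B5] = OUT[B4] = {}
Applying B5's transfer function to that IN value gives OUT[B5] (row B5 above).

Answer: {a*e, b*e}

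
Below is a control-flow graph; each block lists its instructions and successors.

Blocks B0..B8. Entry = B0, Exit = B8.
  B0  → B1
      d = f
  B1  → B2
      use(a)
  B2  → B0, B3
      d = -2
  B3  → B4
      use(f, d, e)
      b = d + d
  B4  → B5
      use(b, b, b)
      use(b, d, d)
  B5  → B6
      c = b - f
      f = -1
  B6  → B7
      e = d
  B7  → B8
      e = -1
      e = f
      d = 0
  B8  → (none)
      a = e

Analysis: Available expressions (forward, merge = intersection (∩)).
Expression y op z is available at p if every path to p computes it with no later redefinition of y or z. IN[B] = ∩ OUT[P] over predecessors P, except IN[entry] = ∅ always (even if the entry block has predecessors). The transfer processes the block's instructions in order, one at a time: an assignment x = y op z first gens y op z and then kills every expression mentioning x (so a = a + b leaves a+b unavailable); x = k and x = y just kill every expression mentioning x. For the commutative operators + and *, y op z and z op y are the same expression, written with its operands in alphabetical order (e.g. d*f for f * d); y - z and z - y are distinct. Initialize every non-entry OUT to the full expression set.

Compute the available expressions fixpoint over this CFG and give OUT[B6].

Fixpoint table:
  B0: | IN={} | OUT={}
  B1: | IN={} | OUT={}
  B2: | IN={} | OUT={}
  B3: | IN={} | OUT={d+d}
  B4: | IN={d+d} | OUT={d+d}
  B5: | IN={d+d} | OUT={d+d}
  B6: | IN={d+d} | OUT={d+d}
  B7: | IN={d+d} | OUT={}
  B8: | IN={} | OUT={}

Merge at B6: IN[B6] = OUT[B5] = {d+d}
Applying B6's transfer function to that IN value gives OUT[B6] (row B6 above).

Answer: {d+d}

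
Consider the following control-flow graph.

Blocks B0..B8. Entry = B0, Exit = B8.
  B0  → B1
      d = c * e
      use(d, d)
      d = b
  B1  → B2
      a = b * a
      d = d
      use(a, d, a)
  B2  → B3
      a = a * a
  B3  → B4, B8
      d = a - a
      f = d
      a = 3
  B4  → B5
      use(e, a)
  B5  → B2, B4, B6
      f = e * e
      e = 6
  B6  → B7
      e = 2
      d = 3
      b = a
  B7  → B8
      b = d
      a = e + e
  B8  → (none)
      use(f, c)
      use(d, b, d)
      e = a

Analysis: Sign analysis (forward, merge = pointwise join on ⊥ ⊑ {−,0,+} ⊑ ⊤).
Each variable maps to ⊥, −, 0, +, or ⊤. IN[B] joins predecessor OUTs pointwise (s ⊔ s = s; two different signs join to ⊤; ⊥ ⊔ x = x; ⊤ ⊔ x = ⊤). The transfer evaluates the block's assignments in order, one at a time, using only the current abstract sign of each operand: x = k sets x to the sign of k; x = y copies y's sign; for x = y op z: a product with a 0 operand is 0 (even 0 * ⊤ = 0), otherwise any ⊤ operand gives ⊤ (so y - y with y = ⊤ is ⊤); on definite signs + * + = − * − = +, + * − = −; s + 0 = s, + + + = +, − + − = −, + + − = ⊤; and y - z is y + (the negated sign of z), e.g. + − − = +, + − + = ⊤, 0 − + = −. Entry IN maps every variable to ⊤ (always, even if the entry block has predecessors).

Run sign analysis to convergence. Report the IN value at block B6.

Fixpoint table:
  B0:   IN=(all ⊤)   OUT=(all ⊤)
  B1:   IN=(all ⊤)   OUT=(all ⊤)
  B2:   IN=(all ⊤)   OUT=(all ⊤)
  B3:   IN=(all ⊤)   OUT={a:+; rest ⊤}
  B4:   IN={a:+; rest ⊤}   OUT={a:+; rest ⊤}
  B5:   IN={a:+; rest ⊤}   OUT={a:+, e:+; rest ⊤}
  B6:   IN={a:+, e:+; rest ⊤}   OUT={a:+, b:+, d:+, e:+; rest ⊤}
  B7:   IN={a:+, b:+, d:+, e:+; rest ⊤}   OUT={a:+, b:+, d:+, e:+; rest ⊤}
  B8:   IN={a:+; rest ⊤}   OUT={a:+, e:+; rest ⊤}

Merge at B6: IN[B6] = OUT[B5] = {a: +, b: ⊤, c: ⊤, d: ⊤, e: +, f: ⊤}

Answer: {a: +, b: ⊤, c: ⊤, d: ⊤, e: +, f: ⊤}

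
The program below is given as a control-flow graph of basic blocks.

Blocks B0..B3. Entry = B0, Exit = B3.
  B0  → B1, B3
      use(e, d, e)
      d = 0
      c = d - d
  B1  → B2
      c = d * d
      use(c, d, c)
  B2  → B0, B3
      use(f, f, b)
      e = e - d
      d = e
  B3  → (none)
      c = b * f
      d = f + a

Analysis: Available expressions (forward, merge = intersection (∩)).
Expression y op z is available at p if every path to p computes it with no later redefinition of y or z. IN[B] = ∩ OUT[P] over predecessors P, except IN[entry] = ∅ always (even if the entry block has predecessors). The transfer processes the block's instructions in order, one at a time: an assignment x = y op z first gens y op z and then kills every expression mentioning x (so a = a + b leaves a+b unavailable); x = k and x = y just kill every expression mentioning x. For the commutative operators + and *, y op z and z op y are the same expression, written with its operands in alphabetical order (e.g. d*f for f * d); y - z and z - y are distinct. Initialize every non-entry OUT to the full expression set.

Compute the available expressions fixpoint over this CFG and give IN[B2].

Answer: {d*d, d-d}

Working:
Converged values:
  B0:  IN={}  OUT={d-d}
  B1:  IN={d-d}  OUT={d*d, d-d}
  B2:  IN={d*d, d-d}  OUT={}
  B3:  IN={}  OUT={a+f, b*f}

Merge at B2: IN[B2] = OUT[B1] = {d*d, d-d}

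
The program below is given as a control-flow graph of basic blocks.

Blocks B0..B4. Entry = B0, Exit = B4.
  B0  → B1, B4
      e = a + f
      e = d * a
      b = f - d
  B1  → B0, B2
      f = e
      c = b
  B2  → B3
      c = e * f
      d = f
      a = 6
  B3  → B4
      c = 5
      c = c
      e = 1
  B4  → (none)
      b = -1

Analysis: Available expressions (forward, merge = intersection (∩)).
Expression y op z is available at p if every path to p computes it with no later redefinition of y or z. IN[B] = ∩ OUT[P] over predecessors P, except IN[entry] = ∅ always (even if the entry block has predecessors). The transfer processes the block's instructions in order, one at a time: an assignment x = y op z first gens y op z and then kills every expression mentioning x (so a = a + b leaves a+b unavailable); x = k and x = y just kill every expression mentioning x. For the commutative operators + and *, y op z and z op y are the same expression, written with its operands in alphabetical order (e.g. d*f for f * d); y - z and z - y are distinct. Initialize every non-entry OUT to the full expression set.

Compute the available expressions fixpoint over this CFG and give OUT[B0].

Answer: {a*d, a+f, f-d}

Working:
Per-block solution:
  B0:  IN={}  OUT={a*d, a+f, f-d}
  B1:  IN={a*d, a+f, f-d}  OUT={a*d}
  B2:  IN={a*d}  OUT={e*f}
  B3:  IN={e*f}  OUT={}
  B4:  IN={}  OUT={}

Merge at B0 (entry node, so the boundary value {} is joined with the incoming edge(s)): IN[B0] = {} ∩ OUT[B1] = {}
Applying B0's transfer function to that IN value gives OUT[B0] (row B0 above).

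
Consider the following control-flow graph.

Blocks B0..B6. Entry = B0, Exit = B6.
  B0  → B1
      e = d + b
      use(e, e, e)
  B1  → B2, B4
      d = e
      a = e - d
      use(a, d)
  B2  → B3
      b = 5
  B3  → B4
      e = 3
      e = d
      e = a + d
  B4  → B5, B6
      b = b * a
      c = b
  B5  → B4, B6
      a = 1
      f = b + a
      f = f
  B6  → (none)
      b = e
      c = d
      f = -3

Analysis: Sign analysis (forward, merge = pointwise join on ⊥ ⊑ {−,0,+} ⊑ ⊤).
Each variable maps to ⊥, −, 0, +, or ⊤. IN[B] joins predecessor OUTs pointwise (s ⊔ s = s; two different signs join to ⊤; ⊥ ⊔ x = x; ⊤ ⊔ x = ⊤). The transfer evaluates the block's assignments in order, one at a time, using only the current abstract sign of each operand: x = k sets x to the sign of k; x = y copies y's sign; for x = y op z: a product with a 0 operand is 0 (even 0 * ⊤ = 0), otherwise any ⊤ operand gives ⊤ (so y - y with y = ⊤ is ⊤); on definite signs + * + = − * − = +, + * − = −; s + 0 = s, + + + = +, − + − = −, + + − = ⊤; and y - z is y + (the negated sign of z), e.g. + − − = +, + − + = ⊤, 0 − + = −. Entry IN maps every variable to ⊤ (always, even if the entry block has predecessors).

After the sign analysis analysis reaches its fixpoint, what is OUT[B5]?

Converged values:
  B0: | IN=(all ⊤) | OUT=(all ⊤)
  B1: | IN=(all ⊤) | OUT=(all ⊤)
  B2: | IN=(all ⊤) | OUT={b:+; rest ⊤}
  B3: | IN={b:+; rest ⊤} | OUT={b:+; rest ⊤}
  B4: | IN=(all ⊤) | OUT=(all ⊤)
  B5: | IN=(all ⊤) | OUT={a:+; rest ⊤}
  B6: | IN=(all ⊤) | OUT={f:-; rest ⊤}

Merge at B5: IN[B5] = OUT[B4] = {a: ⊤, b: ⊤, c: ⊤, d: ⊤, e: ⊤, f: ⊤}
Applying B5's transfer function to that IN value gives OUT[B5] (row B5 above).

Answer: {a: +, b: ⊤, c: ⊤, d: ⊤, e: ⊤, f: ⊤}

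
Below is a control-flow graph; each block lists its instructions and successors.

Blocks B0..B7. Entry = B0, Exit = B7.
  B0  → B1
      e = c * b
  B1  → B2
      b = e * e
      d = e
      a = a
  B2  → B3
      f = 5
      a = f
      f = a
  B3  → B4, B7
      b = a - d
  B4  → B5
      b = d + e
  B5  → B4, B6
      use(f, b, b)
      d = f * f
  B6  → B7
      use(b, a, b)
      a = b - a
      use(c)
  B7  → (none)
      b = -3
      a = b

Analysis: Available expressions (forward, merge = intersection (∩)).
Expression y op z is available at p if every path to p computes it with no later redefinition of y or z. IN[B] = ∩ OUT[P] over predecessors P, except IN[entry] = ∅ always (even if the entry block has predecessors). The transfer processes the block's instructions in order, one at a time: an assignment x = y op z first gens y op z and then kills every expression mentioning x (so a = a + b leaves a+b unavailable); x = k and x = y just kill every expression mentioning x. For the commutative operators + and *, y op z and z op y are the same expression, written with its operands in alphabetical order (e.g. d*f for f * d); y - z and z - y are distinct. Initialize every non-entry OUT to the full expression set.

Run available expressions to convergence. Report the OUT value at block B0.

Answer: {b*c}

Working:
Per-block solution:
  B0: | IN={} | OUT={b*c}
  B1: | IN={b*c} | OUT={e*e}
  B2: | IN={e*e} | OUT={e*e}
  B3: | IN={e*e} | OUT={a-d, e*e}
  B4: | IN={e*e} | OUT={d+e, e*e}
  B5: | IN={d+e, e*e} | OUT={e*e, f*f}
  B6: | IN={e*e, f*f} | OUT={e*e, f*f}
  B7: | IN={e*e} | OUT={e*e}

B0 is the boundary node: IN[B0] = {}
Applying B0's transfer function to that IN value gives OUT[B0] (row B0 above).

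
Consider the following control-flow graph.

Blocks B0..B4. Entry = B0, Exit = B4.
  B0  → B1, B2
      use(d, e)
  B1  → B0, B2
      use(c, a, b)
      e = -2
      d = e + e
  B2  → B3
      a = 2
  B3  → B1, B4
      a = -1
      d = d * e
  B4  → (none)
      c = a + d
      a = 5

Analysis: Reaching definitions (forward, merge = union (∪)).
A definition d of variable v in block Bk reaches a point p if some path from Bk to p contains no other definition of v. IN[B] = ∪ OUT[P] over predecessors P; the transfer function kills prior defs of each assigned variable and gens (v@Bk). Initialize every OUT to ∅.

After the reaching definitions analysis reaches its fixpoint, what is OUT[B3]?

Answer: {a@B3, d@B3, e@B1}

Trace:
Per-block solution:
  B0:  IN={a@B3, d@B1, e@B1}  OUT={a@B3, d@B1, e@B1}
  B1:  IN={a@B3, d@B1, d@B3, e@B1}  OUT={a@B3, d@B1, e@B1}
  B2:  IN={a@B3, d@B1, e@B1}  OUT={a@B2, d@B1, e@B1}
  B3:  IN={a@B2, d@B1, e@B1}  OUT={a@B3, d@B3, e@B1}
  B4:  IN={a@B3, d@B3, e@B1}  OUT={a@B4, c@B4, d@B3, e@B1}

Merge at B3: IN[B3] = OUT[B2] = {a@B2, d@B1, e@B1}
Applying B3's transfer function to that IN value gives OUT[B3] (row B3 above).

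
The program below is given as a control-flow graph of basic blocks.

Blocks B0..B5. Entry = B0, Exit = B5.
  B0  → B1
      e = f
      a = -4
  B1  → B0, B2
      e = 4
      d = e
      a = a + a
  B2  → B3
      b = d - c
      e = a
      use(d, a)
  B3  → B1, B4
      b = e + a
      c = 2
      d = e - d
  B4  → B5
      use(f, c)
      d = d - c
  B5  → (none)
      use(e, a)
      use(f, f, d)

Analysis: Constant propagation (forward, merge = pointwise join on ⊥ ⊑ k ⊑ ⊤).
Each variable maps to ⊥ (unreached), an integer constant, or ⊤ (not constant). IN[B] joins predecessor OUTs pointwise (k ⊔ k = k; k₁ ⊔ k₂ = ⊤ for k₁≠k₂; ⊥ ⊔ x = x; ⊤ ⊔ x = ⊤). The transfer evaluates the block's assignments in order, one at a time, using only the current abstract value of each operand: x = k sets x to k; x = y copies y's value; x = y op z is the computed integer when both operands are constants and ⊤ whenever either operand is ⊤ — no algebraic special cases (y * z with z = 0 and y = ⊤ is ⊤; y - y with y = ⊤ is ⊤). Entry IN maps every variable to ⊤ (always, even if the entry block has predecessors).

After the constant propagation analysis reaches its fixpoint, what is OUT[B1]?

Per-block solution:
  B0:   IN=(all ⊤)   OUT={a:-4; rest ⊤}
  B1:   IN=(all ⊤)   OUT={d:4, e:4; rest ⊤}
  B2:   IN={d:4, e:4; rest ⊤}   OUT={d:4; rest ⊤}
  B3:   IN={d:4; rest ⊤}   OUT={c:2; rest ⊤}
  B4:   IN={c:2; rest ⊤}   OUT={c:2; rest ⊤}
  B5:   IN={c:2; rest ⊤}   OUT={c:2; rest ⊤}

Merge at B1: IN[B1] = OUT[B0] ⊔ OUT[B3] = {a: ⊤, b: ⊤, c: ⊤, d: ⊤, e: ⊤, f: ⊤}
Applying B1's transfer function to that IN value gives OUT[B1] (row B1 above).

Answer: {a: ⊤, b: ⊤, c: ⊤, d: 4, e: 4, f: ⊤}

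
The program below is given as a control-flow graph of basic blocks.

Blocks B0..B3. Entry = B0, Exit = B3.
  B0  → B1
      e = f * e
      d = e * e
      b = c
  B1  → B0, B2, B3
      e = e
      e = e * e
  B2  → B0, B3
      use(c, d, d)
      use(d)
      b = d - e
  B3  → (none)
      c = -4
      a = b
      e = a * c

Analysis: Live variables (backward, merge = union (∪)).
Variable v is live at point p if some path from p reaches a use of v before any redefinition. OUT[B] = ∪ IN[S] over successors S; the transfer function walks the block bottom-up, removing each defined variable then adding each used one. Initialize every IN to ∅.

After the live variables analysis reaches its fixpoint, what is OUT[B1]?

Converged values:
  B0:   IN={c, e, f}   OUT={b, c, d, e, f}
  B1:   IN={b, c, d, e, f}   OUT={b, c, d, e, f}
  B2:   IN={c, d, e, f}   OUT={b, c, e, f}
  B3:   IN={b}   OUT={}

Merge at B1: OUT[B1] = IN[B0] ⊔ IN[B2] ⊔ IN[B3] = {b, c, d, e, f}

Answer: {b, c, d, e, f}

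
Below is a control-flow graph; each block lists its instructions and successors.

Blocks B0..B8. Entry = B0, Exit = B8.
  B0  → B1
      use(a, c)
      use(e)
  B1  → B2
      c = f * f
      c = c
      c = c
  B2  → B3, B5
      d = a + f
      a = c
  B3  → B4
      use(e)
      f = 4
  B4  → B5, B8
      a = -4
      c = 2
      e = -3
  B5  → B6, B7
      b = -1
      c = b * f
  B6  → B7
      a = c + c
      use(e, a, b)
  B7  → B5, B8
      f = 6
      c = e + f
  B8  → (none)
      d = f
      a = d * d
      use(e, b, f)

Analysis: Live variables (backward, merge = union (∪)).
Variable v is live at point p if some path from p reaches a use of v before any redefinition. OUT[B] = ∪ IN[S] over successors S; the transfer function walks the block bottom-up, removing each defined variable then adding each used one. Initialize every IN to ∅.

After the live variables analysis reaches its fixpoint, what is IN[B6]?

Fixpoint table:
  B0: | IN={a, b, c, e, f} | OUT={a, b, e, f}
  B1: | IN={a, b, e, f} | OUT={a, b, c, e, f}
  B2: | IN={a, b, c, e, f} | OUT={b, e, f}
  B3: | IN={b, e} | OUT={b, f}
  B4: | IN={b, f} | OUT={b, e, f}
  B5: | IN={e, f} | OUT={b, c, e}
  B6: | IN={b, c, e} | OUT={b, e}
  B7: | IN={b, e} | OUT={b, e, f}
  B8: | IN={b, e, f} | OUT={}

Merge at B6: OUT[B6] = IN[B7] = {b, e}
Applying B6's transfer function to that OUT value gives IN[B6] (row B6 above).

Answer: {b, c, e}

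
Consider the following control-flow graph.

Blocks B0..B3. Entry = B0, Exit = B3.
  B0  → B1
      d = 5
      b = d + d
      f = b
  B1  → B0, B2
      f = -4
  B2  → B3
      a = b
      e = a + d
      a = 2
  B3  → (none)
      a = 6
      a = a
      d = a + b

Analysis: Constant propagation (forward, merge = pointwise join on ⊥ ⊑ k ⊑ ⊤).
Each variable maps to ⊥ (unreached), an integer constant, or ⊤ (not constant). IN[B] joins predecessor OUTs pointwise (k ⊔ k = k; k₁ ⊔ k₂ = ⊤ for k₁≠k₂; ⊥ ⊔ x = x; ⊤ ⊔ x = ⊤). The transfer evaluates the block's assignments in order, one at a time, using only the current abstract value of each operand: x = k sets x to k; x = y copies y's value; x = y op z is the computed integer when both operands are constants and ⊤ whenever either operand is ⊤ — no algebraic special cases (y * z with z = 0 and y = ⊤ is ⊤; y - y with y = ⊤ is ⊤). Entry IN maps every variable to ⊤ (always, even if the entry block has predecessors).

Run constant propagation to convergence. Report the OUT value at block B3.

Converged values:
  B0:  IN=(all ⊤)  OUT={b:10, d:5, f:10; rest ⊤}
  B1:  IN={b:10, d:5, f:10; rest ⊤}  OUT={b:10, d:5, f:-4; rest ⊤}
  B2:  IN={b:10, d:5, f:-4; rest ⊤}  OUT={a:2, b:10, d:5, e:15, f:-4; rest ⊤}
  B3:  IN={a:2, b:10, d:5, e:15, f:-4; rest ⊤}  OUT={a:6, b:10, d:16, e:15, f:-4; rest ⊤}

Merge at B3: IN[B3] = OUT[B2] = {a: 2, b: 10, c: ⊤, d: 5, e: 15, f: -4}
Applying B3's transfer function to that IN value gives OUT[B3] (row B3 above).

Answer: {a: 6, b: 10, c: ⊤, d: 16, e: 15, f: -4}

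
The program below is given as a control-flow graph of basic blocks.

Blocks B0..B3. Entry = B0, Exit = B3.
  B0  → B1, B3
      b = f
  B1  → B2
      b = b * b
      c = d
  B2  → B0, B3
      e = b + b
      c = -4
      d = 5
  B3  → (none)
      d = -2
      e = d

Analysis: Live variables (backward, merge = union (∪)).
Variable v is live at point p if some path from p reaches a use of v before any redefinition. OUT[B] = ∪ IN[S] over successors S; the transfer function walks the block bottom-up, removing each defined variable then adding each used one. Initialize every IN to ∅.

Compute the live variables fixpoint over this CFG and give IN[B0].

Answer: {d, f}

Trace:
Fixpoint table:
  B0: | IN={d, f} | OUT={b, d, f}
  B1: | IN={b, d, f} | OUT={b, f}
  B2: | IN={b, f} | OUT={d, f}
  B3: | IN={} | OUT={}

Merge at B0: OUT[B0] = IN[B1] ⊔ IN[B3] = {b, d, f}
Applying B0's transfer function to that OUT value gives IN[B0] (row B0 above).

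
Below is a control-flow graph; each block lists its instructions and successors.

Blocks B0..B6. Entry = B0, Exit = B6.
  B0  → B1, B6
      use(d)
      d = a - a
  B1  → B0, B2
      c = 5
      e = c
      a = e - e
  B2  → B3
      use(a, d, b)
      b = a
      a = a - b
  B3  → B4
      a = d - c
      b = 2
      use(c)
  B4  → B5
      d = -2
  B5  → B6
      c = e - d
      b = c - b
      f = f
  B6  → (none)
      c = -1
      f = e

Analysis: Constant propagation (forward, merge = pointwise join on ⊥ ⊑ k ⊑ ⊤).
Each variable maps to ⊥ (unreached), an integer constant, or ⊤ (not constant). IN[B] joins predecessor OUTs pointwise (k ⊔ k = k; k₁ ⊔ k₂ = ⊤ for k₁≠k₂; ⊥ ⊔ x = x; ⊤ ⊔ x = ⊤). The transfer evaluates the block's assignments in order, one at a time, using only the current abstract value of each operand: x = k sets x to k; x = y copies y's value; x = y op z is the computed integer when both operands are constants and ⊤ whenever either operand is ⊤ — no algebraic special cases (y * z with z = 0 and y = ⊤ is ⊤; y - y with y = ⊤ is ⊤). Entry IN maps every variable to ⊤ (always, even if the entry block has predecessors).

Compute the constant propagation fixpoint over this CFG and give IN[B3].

Converged values:
  B0: | IN=(all ⊤) | OUT=(all ⊤)
  B1: | IN=(all ⊤) | OUT={a:0, c:5, e:5; rest ⊤}
  B2: | IN={a:0, c:5, e:5; rest ⊤} | OUT={a:0, b:0, c:5, e:5; rest ⊤}
  B3: | IN={a:0, b:0, c:5, e:5; rest ⊤} | OUT={b:2, c:5, e:5; rest ⊤}
  B4: | IN={b:2, c:5, e:5; rest ⊤} | OUT={b:2, c:5, d:-2, e:5; rest ⊤}
  B5: | IN={b:2, c:5, d:-2, e:5; rest ⊤} | OUT={b:5, c:7, d:-2, e:5; rest ⊤}
  B6: | IN=(all ⊤) | OUT={c:-1; rest ⊤}

Merge at B3: IN[B3] = OUT[B2] = {a: 0, b: 0, c: 5, d: ⊤, e: 5, f: ⊤}

Answer: {a: 0, b: 0, c: 5, d: ⊤, e: 5, f: ⊤}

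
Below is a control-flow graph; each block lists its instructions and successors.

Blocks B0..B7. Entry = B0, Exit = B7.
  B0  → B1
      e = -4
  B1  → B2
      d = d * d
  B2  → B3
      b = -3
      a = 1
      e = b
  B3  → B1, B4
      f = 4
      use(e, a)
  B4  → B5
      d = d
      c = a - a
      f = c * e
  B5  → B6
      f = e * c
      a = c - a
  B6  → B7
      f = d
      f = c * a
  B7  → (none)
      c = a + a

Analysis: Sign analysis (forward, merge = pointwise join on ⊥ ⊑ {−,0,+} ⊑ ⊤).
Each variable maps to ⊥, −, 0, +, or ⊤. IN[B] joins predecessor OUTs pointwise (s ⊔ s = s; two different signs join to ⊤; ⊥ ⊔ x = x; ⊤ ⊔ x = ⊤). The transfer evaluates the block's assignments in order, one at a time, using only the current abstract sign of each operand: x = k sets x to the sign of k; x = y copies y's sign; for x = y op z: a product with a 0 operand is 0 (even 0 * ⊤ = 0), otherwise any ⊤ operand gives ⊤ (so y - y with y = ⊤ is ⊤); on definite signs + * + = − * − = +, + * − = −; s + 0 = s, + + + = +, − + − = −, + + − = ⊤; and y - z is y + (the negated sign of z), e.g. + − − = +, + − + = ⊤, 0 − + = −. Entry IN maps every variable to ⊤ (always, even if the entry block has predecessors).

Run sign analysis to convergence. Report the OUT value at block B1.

Answer: {a: ⊤, b: ⊤, c: ⊤, d: ⊤, e: -, f: ⊤}

Derivation:
Fixpoint table:
  B0:   IN=(all ⊤)   OUT={e:-; rest ⊤}
  B1:   IN={e:-; rest ⊤}   OUT={e:-; rest ⊤}
  B2:   IN={e:-; rest ⊤}   OUT={a:+, b:-, e:-; rest ⊤}
  B3:   IN={a:+, b:-, e:-; rest ⊤}   OUT={a:+, b:-, e:-, f:+; rest ⊤}
  B4:   IN={a:+, b:-, e:-, f:+; rest ⊤}   OUT={a:+, b:-, e:-; rest ⊤}
  B5:   IN={a:+, b:-, e:-; rest ⊤}   OUT={b:-, e:-; rest ⊤}
  B6:   IN={b:-, e:-; rest ⊤}   OUT={b:-, e:-; rest ⊤}
  B7:   IN={b:-, e:-; rest ⊤}   OUT={b:-, e:-; rest ⊤}

Merge at B1: IN[B1] = OUT[B0] ⊔ OUT[B3] = {a: ⊤, b: ⊤, c: ⊤, d: ⊤, e: -, f: ⊤}
Applying B1's transfer function to that IN value gives OUT[B1] (row B1 above).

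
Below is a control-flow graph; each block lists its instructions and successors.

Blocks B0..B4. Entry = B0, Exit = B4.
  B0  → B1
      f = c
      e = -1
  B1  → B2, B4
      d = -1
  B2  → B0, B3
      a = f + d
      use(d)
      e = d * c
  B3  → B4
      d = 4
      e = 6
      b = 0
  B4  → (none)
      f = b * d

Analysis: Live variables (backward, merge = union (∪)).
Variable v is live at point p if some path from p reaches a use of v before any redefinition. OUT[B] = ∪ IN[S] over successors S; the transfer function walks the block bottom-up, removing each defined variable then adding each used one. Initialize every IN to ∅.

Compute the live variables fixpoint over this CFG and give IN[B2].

Answer: {b, c, d, f}

Derivation:
Per-block solution:
  B0:   IN={b, c}   OUT={b, c, f}
  B1:   IN={b, c, f}   OUT={b, c, d, f}
  B2:   IN={b, c, d, f}   OUT={b, c}
  B3:   IN={}   OUT={b, d}
  B4:   IN={b, d}   OUT={}

Merge at B2: OUT[B2] = IN[B0] ⊔ IN[B3] = {b, c}
Applying B2's transfer function to that OUT value gives IN[B2] (row B2 above).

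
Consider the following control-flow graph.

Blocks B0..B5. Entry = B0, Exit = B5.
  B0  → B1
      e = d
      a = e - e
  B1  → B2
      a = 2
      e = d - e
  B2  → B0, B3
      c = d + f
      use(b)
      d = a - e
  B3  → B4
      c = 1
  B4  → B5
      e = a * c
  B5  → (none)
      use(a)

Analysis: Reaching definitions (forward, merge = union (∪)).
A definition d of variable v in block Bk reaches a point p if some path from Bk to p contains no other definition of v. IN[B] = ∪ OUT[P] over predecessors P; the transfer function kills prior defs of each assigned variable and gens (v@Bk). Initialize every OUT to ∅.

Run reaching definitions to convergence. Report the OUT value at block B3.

Converged values:
  B0: | IN={a@B1, c@B2, d@B2, e@B1} | OUT={a@B0, c@B2, d@B2, e@B0}
  B1: | IN={a@B0, c@B2, d@B2, e@B0} | OUT={a@B1, c@B2, d@B2, e@B1}
  B2: | IN={a@B1, c@B2, d@B2, e@B1} | OUT={a@B1, c@B2, d@B2, e@B1}
  B3: | IN={a@B1, c@B2, d@B2, e@B1} | OUT={a@B1, c@B3, d@B2, e@B1}
  B4: | IN={a@B1, c@B3, d@B2, e@B1} | OUT={a@B1, c@B3, d@B2, e@B4}
  B5: | IN={a@B1, c@B3, d@B2, e@B4} | OUT={a@B1, c@B3, d@B2, e@B4}

Merge at B3: IN[B3] = OUT[B2] = {a@B1, c@B2, d@B2, e@B1}
Applying B3's transfer function to that IN value gives OUT[B3] (row B3 above).

Answer: {a@B1, c@B3, d@B2, e@B1}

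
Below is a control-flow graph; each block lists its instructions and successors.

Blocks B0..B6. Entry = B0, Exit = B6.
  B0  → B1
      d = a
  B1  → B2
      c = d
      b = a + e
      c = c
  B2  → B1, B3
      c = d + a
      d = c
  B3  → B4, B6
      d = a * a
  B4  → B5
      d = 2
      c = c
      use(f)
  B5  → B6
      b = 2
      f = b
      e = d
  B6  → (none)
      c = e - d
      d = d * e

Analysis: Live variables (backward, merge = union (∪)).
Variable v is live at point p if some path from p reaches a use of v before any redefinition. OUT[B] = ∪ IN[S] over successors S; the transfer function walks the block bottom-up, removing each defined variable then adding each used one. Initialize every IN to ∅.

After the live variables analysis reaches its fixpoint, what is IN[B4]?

Fixpoint table:
  B0:   IN={a, e, f}   OUT={a, d, e, f}
  B1:   IN={a, d, e, f}   OUT={a, d, e, f}
  B2:   IN={a, d, e, f}   OUT={a, c, d, e, f}
  B3:   IN={a, c, e, f}   OUT={c, d, e, f}
  B4:   IN={c, f}   OUT={d}
  B5:   IN={d}   OUT={d, e}
  B6:   IN={d, e}   OUT={}

Merge at B4: OUT[B4] = IN[B5] = {d}
Applying B4's transfer function to that OUT value gives IN[B4] (row B4 above).

Answer: {c, f}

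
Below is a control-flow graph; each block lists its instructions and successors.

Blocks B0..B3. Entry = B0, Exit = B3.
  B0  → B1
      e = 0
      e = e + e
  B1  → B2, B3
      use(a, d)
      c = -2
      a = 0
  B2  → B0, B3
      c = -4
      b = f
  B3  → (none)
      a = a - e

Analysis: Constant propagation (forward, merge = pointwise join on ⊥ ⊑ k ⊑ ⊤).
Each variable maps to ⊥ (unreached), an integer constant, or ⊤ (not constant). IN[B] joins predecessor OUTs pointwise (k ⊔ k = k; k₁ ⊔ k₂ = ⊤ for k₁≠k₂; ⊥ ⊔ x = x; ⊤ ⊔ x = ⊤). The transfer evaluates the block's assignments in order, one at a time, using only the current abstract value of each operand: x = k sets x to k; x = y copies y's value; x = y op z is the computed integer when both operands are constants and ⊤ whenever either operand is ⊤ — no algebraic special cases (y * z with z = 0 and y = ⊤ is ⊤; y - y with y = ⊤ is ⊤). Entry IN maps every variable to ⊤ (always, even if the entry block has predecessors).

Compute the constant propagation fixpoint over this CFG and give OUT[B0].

Answer: {a: ⊤, b: ⊤, c: ⊤, d: ⊤, e: 0, f: ⊤}

Derivation:
Converged values:
  B0:   IN=(all ⊤)   OUT={e:0; rest ⊤}
  B1:   IN={e:0; rest ⊤}   OUT={a:0, c:-2, e:0; rest ⊤}
  B2:   IN={a:0, c:-2, e:0; rest ⊤}   OUT={a:0, c:-4, e:0; rest ⊤}
  B3:   IN={a:0, e:0; rest ⊤}   OUT={a:0, e:0; rest ⊤}

Merge at B0 (entry node, so the boundary value (all ⊤) is joined with the incoming edge(s)): IN[B0] = (all ⊤) ⊔ OUT[B2] = {a: ⊤, b: ⊤, c: ⊤, d: ⊤, e: ⊤, f: ⊤}
Applying B0's transfer function to that IN value gives OUT[B0] (row B0 above).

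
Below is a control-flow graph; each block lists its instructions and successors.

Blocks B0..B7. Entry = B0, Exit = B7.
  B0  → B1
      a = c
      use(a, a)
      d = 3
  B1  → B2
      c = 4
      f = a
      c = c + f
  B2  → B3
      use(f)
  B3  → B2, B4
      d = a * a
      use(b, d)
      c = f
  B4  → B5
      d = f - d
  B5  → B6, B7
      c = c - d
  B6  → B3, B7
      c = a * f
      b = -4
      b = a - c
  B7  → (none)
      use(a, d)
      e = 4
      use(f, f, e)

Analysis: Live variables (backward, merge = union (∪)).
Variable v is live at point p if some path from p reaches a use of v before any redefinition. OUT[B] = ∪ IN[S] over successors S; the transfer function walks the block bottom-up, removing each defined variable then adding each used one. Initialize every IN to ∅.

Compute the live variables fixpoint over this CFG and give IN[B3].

Answer: {a, b, f}

Derivation:
Fixpoint table:
  B0:  IN={b, c}  OUT={a, b}
  B1:  IN={a, b}  OUT={a, b, f}
  B2:  IN={a, b, f}  OUT={a, b, f}
  B3:  IN={a, b, f}  OUT={a, b, c, d, f}
  B4:  IN={a, c, d, f}  OUT={a, c, d, f}
  B5:  IN={a, c, d, f}  OUT={a, d, f}
  B6:  IN={a, d, f}  OUT={a, b, d, f}
  B7:  IN={a, d, f}  OUT={}

Merge at B3: OUT[B3] = IN[B2] ⊔ IN[B4] = {a, b, c, d, f}
Applying B3's transfer function to that OUT value gives IN[B3] (row B3 above).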